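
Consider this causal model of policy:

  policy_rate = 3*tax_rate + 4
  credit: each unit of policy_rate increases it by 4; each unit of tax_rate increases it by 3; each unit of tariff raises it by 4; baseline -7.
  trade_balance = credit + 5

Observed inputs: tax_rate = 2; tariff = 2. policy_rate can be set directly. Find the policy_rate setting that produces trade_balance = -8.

policy_rate = -5

Intervening on policy_rate fixes its value directly, overriding its dependence on tax_rate.
Substituting into the credit equation gives credit = 4*policy_rate + 7.
This gives trade_balance = 4*policy_rate + 12.
Solve 4*policy_rate + 12 = -8: policy_rate = (-8 - 12) / 4 = -5.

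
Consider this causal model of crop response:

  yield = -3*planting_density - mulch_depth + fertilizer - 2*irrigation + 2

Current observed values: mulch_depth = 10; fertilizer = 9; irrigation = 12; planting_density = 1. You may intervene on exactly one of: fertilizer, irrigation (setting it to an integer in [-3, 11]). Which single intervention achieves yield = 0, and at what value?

Intervening on fertilizer: yield = fertilizer - 35. Reaching 0 requires fertilizer = 35, outside [-3, 11].
Intervening on irrigation: with other inputs at their observed values, yield = -2*irrigation - 2. Solving for 0 gives irrigation = -1, within [-3, 11].

set irrigation = -1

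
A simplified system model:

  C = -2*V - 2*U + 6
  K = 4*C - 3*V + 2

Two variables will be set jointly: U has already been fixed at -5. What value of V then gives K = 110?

V = -4

With U held at -5:
Substituting into the C equation gives C = -2*V + 16.
Substituting into the K equation gives K = -11*V + 66.
Solve -11*V + 66 = 110: V = (110 - 66) / -11 = -4.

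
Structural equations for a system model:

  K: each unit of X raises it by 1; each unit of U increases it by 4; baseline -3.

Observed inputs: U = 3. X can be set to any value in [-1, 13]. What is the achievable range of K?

8 to 22

Substituting into the K equation gives K = X + 9.
Linear in X, so extremes are at the endpoints: X = -1 gives K = 8; X = 13 gives K = 22.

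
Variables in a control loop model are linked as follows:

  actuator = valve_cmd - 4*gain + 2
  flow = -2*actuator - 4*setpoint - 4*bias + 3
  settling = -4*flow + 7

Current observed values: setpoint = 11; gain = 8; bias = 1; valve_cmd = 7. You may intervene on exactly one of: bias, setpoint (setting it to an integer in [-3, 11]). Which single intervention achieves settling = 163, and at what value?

set bias = 11

Intervening on bias: with other inputs at their observed values, settling = 16*bias - 13. Solving for 163 gives bias = 11, within [-3, 11].
Intervening on setpoint: settling = 16*setpoint - 173. Reaching 163 requires setpoint = 21, outside [-3, 11].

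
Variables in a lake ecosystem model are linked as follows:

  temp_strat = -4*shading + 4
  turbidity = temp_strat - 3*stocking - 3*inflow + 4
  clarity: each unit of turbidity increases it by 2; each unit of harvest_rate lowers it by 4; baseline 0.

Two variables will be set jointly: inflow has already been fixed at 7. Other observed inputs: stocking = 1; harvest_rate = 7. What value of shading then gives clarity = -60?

With inflow held at 7:
Substituting into the turbidity equation gives turbidity = -4*shading - 16.
This gives clarity = -8*shading - 60.
Solve -8*shading - 60 = -60: shading = (-60 + 60) / -8 = 0.

shading = 0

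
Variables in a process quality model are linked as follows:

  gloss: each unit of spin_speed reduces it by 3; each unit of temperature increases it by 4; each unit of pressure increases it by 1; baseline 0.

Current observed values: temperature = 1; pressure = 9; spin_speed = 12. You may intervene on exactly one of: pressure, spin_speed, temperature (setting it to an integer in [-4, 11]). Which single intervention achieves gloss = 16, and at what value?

set spin_speed = -1

Intervening on pressure: gloss = pressure - 32. Reaching 16 requires pressure = 48, outside [-4, 11].
Intervening on spin_speed: with other inputs at their observed values, gloss = -3*spin_speed + 13. Solving for 16 gives spin_speed = -1, within [-4, 11].
Intervening on temperature: gloss = 4*temperature - 27. Reaching 16 requires temperature = 43/4, not an integer.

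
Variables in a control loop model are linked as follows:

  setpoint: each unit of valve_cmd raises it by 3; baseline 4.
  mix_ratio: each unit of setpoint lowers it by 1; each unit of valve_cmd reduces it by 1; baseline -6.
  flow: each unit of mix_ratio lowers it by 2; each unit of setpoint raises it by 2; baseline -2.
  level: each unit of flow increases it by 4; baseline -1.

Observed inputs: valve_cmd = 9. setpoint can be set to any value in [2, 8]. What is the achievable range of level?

Intervening on setpoint fixes its value directly, overriding its dependence on valve_cmd.
Substituting into the mix_ratio equation gives mix_ratio = -setpoint - 15.
So flow = 4*setpoint + 28.
Substituting into the level equation gives level = 16*setpoint + 111.
Linear in setpoint, so extremes are at the endpoints: setpoint = 2 gives level = 143; setpoint = 8 gives level = 239.

143 to 239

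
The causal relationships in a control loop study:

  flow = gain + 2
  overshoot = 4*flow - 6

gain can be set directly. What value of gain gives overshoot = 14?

gain = 3

Substituting into the overshoot equation gives overshoot = 4*gain + 2.
Solve 4*gain + 2 = 14: gain = (14 - 2) / 4 = 3.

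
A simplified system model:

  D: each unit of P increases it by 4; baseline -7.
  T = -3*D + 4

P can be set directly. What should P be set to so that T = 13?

Substituting into the T equation gives T = -12*P + 25.
Solve -12*P + 25 = 13: P = (13 - 25) / -12 = 1.

P = 1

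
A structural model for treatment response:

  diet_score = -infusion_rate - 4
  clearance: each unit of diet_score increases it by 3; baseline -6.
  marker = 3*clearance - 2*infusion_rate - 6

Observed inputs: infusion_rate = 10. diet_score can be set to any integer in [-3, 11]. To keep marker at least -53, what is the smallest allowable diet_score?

diet_score = -1

Intervening on diet_score fixes its value directly, overriding its dependence on infusion_rate.
Substituting into the marker equation gives marker = 9*diet_score - 44.
Require 9*diet_score - 44 ≥ -53, so diet_score ≥ -1.
The smallest integer in [-3, 11] satisfying this is -1.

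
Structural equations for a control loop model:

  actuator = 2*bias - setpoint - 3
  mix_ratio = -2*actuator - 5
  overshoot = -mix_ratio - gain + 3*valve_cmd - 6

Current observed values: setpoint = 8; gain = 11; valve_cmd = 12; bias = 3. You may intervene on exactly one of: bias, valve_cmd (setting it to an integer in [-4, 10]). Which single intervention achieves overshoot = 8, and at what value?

set valve_cmd = 10

Intervening on bias: overshoot = 4*bias + 2. Reaching 8 requires bias = 3/2, not an integer.
Intervening on valve_cmd: with other inputs at their observed values, overshoot = 3*valve_cmd - 22. Solving for 8 gives valve_cmd = 10, within [-4, 10].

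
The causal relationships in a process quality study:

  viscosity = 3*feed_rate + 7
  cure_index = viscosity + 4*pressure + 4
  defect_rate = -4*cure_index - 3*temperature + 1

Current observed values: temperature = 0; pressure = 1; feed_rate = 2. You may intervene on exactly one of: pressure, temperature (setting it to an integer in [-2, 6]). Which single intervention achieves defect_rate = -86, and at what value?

set temperature = 1

Intervening on pressure: defect_rate = -16*pressure - 67. Reaching -86 requires pressure = 19/16, not an integer.
Intervening on temperature: with other inputs at their observed values, defect_rate = -3*temperature - 83. Solving for -86 gives temperature = 1, within [-2, 6].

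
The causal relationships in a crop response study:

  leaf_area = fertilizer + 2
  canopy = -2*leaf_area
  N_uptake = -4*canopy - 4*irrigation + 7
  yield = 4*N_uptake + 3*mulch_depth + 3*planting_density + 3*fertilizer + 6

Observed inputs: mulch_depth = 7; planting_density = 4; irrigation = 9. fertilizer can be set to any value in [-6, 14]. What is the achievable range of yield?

-223 to 477

Substituting into the canopy equation gives canopy = -2*fertilizer - 4.
This gives N_uptake = 8*fertilizer - 13.
Substituting into the yield equation gives yield = 35*fertilizer - 13.
Linear in fertilizer, so extremes are at the endpoints: fertilizer = -6 gives yield = -223; fertilizer = 14 gives yield = 477.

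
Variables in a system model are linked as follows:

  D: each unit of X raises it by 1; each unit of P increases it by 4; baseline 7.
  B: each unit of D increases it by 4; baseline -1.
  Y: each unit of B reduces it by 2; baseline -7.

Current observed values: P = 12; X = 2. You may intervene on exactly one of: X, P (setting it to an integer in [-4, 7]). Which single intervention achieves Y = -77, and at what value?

set P = 0

Intervening on X: Y = -8*X - 445. Reaching -77 requires X = -46, outside [-4, 7].
Intervening on P: with other inputs at their observed values, Y = -32*P - 77. Solving for -77 gives P = 0, within [-4, 7].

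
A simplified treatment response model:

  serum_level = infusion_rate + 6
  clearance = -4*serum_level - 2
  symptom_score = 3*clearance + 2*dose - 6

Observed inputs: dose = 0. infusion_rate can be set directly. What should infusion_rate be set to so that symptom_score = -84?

Substituting into the clearance equation gives clearance = -4*infusion_rate - 26.
symptom_score becomes -12*infusion_rate - 84.
Solve -12*infusion_rate - 84 = -84: infusion_rate = (-84 + 84) / -12 = 0.

infusion_rate = 0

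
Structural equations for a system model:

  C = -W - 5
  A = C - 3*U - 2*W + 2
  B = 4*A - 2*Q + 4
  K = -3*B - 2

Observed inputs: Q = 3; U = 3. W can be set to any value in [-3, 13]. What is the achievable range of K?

40 to 616

Substituting into the A equation gives A = -3*W - 12.
B becomes -12*W - 50.
This gives K = 36*W + 148.
Linear in W, so extremes are at the endpoints: W = -3 gives K = 40; W = 13 gives K = 616.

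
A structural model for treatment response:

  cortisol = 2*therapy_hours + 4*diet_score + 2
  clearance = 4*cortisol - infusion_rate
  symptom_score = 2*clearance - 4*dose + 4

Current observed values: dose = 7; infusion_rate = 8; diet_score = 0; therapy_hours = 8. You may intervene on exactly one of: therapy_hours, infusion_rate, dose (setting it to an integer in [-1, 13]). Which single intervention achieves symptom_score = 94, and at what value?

set infusion_rate = 13

Intervening on therapy_hours: symptom_score = 16*therapy_hours - 24. Reaching 94 requires therapy_hours = 59/8, not an integer.
Intervening on infusion_rate: with other inputs at their observed values, symptom_score = -2*infusion_rate + 120. Solving for 94 gives infusion_rate = 13, within [-1, 13].
Intervening on dose: symptom_score = -4*dose + 132. Reaching 94 requires dose = 19/2, not an integer.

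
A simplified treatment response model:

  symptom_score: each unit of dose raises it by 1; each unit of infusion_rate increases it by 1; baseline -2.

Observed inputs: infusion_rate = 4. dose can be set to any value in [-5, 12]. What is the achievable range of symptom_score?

-3 to 14

Substituting into the symptom_score equation gives symptom_score = dose + 2.
Linear in dose, so extremes are at the endpoints: dose = -5 gives symptom_score = -3; dose = 12 gives symptom_score = 14.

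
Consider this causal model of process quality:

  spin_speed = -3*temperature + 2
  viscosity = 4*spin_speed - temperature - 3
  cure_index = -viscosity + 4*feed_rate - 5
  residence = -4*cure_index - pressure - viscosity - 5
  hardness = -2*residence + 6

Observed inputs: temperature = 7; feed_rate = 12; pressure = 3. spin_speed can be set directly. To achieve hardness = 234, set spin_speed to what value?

spin_speed = 8

Intervening on spin_speed fixes its value directly, overriding its dependence on temperature.
Substituting into the viscosity equation gives viscosity = 4*spin_speed - 10.
cure_index becomes -4*spin_speed + 53.
This gives residence = 12*spin_speed - 210.
Substituting into the hardness equation gives hardness = -24*spin_speed + 426.
Solve -24*spin_speed + 426 = 234: spin_speed = (234 - 426) / -24 = 8.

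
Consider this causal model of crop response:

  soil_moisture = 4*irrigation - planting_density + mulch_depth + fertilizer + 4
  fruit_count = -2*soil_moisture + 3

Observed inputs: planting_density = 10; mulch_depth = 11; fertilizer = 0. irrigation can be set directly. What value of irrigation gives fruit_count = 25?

irrigation = -4

Substituting into the soil_moisture equation gives soil_moisture = 4*irrigation + 5.
Substituting into the fruit_count equation gives fruit_count = -8*irrigation - 7.
Solve -8*irrigation - 7 = 25: irrigation = (25 + 7) / -8 = -4.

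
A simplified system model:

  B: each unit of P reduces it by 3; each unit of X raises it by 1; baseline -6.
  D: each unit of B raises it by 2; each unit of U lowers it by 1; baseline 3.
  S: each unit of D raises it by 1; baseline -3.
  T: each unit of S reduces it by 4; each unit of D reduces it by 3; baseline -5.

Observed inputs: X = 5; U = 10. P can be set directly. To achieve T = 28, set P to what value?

P = -1

Substituting into the B equation gives B = -3*P - 1.
D becomes -6*P - 9.
This gives S = -6*P - 12.
T becomes 42*P + 70.
Solve 42*P + 70 = 28: P = (28 - 70) / 42 = -1.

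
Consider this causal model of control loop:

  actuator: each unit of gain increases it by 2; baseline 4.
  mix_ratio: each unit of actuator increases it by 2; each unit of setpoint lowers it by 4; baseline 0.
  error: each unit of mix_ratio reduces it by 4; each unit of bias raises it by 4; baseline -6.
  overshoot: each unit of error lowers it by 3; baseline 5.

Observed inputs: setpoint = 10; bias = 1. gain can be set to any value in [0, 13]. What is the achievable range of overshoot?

Substituting into the mix_ratio equation gives mix_ratio = 4*gain - 32.
Substituting into the error equation gives error = -16*gain + 126.
Substituting into the overshoot equation gives overshoot = 48*gain - 373.
Linear in gain, so extremes are at the endpoints: gain = 0 gives overshoot = -373; gain = 13 gives overshoot = 251.

-373 to 251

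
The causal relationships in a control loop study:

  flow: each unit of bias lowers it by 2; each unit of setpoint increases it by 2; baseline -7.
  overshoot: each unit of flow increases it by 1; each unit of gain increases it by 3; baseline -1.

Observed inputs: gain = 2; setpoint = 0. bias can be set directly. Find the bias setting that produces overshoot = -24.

Substituting into the flow equation gives flow = -2*bias - 7.
Substituting into the overshoot equation gives overshoot = -2*bias - 2.
Solve -2*bias - 2 = -24: bias = (-24 + 2) / -2 = 11.

bias = 11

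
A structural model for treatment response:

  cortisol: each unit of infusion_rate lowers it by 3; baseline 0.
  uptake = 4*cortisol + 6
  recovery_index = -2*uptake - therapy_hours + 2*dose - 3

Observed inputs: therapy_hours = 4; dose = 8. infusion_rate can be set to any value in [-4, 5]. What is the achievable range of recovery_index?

Substituting into the uptake equation gives uptake = -12*infusion_rate + 6.
Substituting into the recovery_index equation gives recovery_index = 24*infusion_rate - 3.
Linear in infusion_rate, so extremes are at the endpoints: infusion_rate = -4 gives recovery_index = -99; infusion_rate = 5 gives recovery_index = 117.

-99 to 117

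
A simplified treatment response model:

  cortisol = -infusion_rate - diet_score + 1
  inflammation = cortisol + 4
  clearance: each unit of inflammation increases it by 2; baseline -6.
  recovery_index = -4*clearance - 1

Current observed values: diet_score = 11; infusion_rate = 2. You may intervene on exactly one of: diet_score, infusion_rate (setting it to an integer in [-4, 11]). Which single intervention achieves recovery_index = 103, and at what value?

Intervening on diet_score: recovery_index = 8*diet_score - 1. Reaching 103 requires diet_score = 13, outside [-4, 11].
Intervening on infusion_rate: with other inputs at their observed values, recovery_index = 8*infusion_rate + 71. Solving for 103 gives infusion_rate = 4, within [-4, 11].

set infusion_rate = 4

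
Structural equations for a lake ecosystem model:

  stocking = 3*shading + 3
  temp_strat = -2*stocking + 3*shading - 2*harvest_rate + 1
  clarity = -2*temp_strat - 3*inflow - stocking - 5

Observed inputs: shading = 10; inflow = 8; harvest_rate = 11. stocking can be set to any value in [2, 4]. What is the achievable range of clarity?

Intervening on stocking fixes its value directly, overriding its dependence on shading.
Substituting into the temp_strat equation gives temp_strat = -2*stocking + 9.
clarity becomes 3*stocking - 47.
Linear in stocking, so extremes are at the endpoints: stocking = 2 gives clarity = -41; stocking = 4 gives clarity = -35.

-41 to -35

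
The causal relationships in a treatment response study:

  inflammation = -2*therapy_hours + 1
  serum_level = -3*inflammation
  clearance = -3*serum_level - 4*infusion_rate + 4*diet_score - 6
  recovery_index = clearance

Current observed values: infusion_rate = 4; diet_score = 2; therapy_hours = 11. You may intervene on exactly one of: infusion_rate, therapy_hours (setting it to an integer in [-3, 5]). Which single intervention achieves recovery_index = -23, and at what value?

Intervening on infusion_rate: recovery_index = -4*infusion_rate - 187. Reaching -23 requires infusion_rate = -41, outside [-3, 5].
Intervening on therapy_hours: with other inputs at their observed values, recovery_index = -18*therapy_hours - 5. Solving for -23 gives therapy_hours = 1, within [-3, 5].

set therapy_hours = 1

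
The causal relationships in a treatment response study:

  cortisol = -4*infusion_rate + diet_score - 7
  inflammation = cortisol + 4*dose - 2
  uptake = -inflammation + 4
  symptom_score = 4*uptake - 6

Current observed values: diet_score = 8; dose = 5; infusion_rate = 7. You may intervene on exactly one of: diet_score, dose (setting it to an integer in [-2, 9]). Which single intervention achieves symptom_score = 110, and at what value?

Intervening on diet_score: symptom_score = -4*diet_score + 78. Reaching 110 requires diet_score = -8, outside [-2, 9].
Intervening on dose: with other inputs at their observed values, symptom_score = -16*dose + 126. Solving for 110 gives dose = 1, within [-2, 9].

set dose = 1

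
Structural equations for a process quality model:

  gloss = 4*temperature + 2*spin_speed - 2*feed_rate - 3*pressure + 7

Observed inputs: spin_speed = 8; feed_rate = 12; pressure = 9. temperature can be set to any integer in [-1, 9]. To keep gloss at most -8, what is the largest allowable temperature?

Substituting into the gloss equation gives gloss = 4*temperature - 28.
Require 4*temperature - 28 ≤ -8, so temperature ≤ 5.
The largest integer in [-1, 9] satisfying this is 5.

temperature = 5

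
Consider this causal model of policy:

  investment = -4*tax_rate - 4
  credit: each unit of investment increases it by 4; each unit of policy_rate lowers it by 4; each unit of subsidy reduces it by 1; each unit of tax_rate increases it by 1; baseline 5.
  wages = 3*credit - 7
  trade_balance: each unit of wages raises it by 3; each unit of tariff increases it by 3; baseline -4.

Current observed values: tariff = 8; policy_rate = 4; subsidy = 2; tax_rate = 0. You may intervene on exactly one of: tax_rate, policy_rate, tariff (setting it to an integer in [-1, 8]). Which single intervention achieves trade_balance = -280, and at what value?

set tariff = 2

Intervening on tax_rate: trade_balance = -135*tax_rate - 262. Reaching -280 requires tax_rate = 2/15, not an integer.
Intervening on policy_rate: trade_balance = -36*policy_rate - 118. Reaching -280 requires policy_rate = 9/2, not an integer.
Intervening on tariff: with other inputs at their observed values, trade_balance = 3*tariff - 286. Solving for -280 gives tariff = 2, within [-1, 8].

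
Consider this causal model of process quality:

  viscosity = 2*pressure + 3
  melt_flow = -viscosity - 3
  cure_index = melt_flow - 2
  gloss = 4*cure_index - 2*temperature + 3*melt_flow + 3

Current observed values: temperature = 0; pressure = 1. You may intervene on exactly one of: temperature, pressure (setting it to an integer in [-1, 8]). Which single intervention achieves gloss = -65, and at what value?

set temperature = 2

Intervening on temperature: with other inputs at their observed values, gloss = -2*temperature - 61. Solving for -65 gives temperature = 2, within [-1, 8].
Intervening on pressure: gloss = -14*pressure - 47. Reaching -65 requires pressure = 9/7, not an integer.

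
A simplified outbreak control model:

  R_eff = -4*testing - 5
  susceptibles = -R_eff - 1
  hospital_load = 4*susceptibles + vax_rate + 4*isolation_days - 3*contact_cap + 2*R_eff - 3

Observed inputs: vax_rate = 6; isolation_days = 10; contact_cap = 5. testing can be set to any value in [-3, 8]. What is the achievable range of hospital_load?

10 to 98

Substituting into the susceptibles equation gives susceptibles = 4*testing + 4.
hospital_load becomes 8*testing + 34.
Linear in testing, so extremes are at the endpoints: testing = -3 gives hospital_load = 10; testing = 8 gives hospital_load = 98.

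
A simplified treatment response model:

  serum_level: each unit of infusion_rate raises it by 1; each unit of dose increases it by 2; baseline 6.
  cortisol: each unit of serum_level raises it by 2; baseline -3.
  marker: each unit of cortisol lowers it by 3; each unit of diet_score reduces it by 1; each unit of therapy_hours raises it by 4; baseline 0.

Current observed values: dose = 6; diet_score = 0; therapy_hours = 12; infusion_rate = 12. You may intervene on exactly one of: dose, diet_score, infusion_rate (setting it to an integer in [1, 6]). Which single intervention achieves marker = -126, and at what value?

Intervening on dose: marker = -12*dose - 51. Reaching -126 requires dose = 25/4, not an integer.
Intervening on diet_score: with other inputs at their observed values, marker = -diet_score - 123. Solving for -126 gives diet_score = 3, within [1, 6].
Intervening on infusion_rate: marker = -6*infusion_rate - 51. Reaching -126 requires infusion_rate = 25/2, not an integer.

set diet_score = 3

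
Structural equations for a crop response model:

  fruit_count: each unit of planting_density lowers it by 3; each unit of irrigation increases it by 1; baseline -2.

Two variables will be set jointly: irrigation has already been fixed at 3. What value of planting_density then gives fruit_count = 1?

With irrigation held at 3:
Substituting into the fruit_count equation gives fruit_count = -3*planting_density + 1.
Solve -3*planting_density + 1 = 1: planting_density = (1 - 1) / -3 = 0.

planting_density = 0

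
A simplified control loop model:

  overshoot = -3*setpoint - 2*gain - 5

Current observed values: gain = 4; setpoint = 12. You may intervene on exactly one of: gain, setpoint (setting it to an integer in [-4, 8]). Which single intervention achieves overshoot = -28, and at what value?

Intervening on gain: overshoot = -2*gain - 41. Reaching -28 requires gain = -13/2, not an integer.
Intervening on setpoint: with other inputs at their observed values, overshoot = -3*setpoint - 13. Solving for -28 gives setpoint = 5, within [-4, 8].

set setpoint = 5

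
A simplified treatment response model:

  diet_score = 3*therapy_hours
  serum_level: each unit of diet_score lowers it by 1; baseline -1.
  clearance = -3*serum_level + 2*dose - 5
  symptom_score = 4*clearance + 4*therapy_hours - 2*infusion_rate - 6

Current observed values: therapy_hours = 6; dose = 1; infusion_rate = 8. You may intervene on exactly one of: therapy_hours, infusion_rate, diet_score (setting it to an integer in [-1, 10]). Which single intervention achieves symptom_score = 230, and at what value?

set infusion_rate = 2

Intervening on therapy_hours: symptom_score = 40*therapy_hours - 22. Reaching 230 requires therapy_hours = 63/10, not an integer.
Intervening on infusion_rate: with other inputs at their observed values, symptom_score = -2*infusion_rate + 234. Solving for 230 gives infusion_rate = 2, within [-1, 10].
Intervening on diet_score: symptom_score = 12*diet_score + 2. Reaching 230 requires diet_score = 19, outside [-1, 10].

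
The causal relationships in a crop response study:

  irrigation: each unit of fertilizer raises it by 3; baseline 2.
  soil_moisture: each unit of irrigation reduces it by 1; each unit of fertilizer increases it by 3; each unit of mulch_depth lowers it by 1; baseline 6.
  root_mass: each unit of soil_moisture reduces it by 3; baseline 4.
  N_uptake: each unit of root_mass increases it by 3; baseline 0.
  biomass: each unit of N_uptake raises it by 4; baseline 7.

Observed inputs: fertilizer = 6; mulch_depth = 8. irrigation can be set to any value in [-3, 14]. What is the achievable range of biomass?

Intervening on irrigation fixes its value directly, overriding its dependence on fertilizer.
Substituting into the soil_moisture equation gives soil_moisture = -irrigation + 16.
Substituting into the root_mass equation gives root_mass = 3*irrigation - 44.
This gives N_uptake = 9*irrigation - 132.
Substituting into the biomass equation gives biomass = 36*irrigation - 521.
Linear in irrigation, so extremes are at the endpoints: irrigation = -3 gives biomass = -629; irrigation = 14 gives biomass = -17.

-629 to -17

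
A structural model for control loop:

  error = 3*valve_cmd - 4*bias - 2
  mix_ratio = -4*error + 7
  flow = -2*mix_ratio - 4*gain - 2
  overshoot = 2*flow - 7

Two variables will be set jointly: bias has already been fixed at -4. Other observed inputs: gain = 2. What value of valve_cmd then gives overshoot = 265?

With bias held at -4:
Substituting into the error equation gives error = 3*valve_cmd + 14.
Substituting into the mix_ratio equation gives mix_ratio = -12*valve_cmd - 49.
Substituting into the flow equation gives flow = 24*valve_cmd + 88.
Substituting into the overshoot equation gives overshoot = 48*valve_cmd + 169.
Solve 48*valve_cmd + 169 = 265: valve_cmd = (265 - 169) / 48 = 2.

valve_cmd = 2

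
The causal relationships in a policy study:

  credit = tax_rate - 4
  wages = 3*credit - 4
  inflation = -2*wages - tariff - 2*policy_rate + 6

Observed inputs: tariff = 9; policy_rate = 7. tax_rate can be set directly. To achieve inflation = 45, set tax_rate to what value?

tax_rate = -5

Substituting into the wages equation gives wages = 3*tax_rate - 16.
Substituting into the inflation equation gives inflation = -6*tax_rate + 15.
Solve -6*tax_rate + 15 = 45: tax_rate = (45 - 15) / -6 = -5.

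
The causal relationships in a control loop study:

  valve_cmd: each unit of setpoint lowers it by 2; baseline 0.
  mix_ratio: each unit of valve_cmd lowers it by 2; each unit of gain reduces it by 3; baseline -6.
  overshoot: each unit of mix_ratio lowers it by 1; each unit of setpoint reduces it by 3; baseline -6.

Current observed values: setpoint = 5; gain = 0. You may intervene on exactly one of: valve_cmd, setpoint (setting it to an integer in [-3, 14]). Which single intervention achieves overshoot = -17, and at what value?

Intervening on valve_cmd: with other inputs at their observed values, overshoot = 2*valve_cmd - 15. Solving for -17 gives valve_cmd = -1, within [-3, 14].
Intervening on setpoint: overshoot = -7*setpoint. Reaching -17 requires setpoint = 17/7, not an integer.

set valve_cmd = -1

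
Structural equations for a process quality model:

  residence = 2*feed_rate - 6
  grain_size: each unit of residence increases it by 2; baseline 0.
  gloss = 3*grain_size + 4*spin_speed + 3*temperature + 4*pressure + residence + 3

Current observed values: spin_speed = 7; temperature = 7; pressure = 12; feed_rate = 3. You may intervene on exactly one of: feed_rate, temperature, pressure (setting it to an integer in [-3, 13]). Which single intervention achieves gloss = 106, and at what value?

Intervening on feed_rate: gloss = 14*feed_rate + 58. Reaching 106 requires feed_rate = 24/7, not an integer.
Intervening on temperature: with other inputs at their observed values, gloss = 3*temperature + 79. Solving for 106 gives temperature = 9, within [-3, 13].
Intervening on pressure: gloss = 4*pressure + 52. Reaching 106 requires pressure = 27/2, not an integer.

set temperature = 9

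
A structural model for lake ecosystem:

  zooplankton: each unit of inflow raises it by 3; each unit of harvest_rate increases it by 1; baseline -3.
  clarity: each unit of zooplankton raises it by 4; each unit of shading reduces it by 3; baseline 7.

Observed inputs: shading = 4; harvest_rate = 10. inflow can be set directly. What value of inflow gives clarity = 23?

inflow = 0

Substituting into the zooplankton equation gives zooplankton = 3*inflow + 7.
Substituting into the clarity equation gives clarity = 12*inflow + 23.
Solve 12*inflow + 23 = 23: inflow = (23 - 23) / 12 = 0.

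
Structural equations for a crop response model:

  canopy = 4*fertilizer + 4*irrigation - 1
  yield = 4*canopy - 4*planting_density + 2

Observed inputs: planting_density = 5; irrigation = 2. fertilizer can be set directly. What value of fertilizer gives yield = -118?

fertilizer = -8

Substituting into the canopy equation gives canopy = 4*fertilizer + 7.
yield becomes 16*fertilizer + 10.
Solve 16*fertilizer + 10 = -118: fertilizer = (-118 - 10) / 16 = -8.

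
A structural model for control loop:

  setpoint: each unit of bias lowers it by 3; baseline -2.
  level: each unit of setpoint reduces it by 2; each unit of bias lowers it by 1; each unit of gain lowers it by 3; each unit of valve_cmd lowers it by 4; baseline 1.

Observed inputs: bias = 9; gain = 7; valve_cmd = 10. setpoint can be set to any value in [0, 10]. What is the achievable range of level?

Intervening on setpoint fixes its value directly, overriding its dependence on bias.
Substituting into the level equation gives level = -2*setpoint - 69.
Linear in setpoint, so extremes are at the endpoints: setpoint = 0 gives level = -69; setpoint = 10 gives level = -89.

-89 to -69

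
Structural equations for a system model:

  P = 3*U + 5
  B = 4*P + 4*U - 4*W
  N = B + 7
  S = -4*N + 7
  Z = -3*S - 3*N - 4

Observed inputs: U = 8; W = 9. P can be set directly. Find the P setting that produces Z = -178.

Intervening on P fixes its value directly, overriding its dependence on U.
Substituting into the B equation gives B = 4*P - 4.
So N = 4*P + 3.
S becomes -16*P - 5.
This gives Z = 36*P + 2.
Solve 36*P + 2 = -178: P = (-178 - 2) / 36 = -5.

P = -5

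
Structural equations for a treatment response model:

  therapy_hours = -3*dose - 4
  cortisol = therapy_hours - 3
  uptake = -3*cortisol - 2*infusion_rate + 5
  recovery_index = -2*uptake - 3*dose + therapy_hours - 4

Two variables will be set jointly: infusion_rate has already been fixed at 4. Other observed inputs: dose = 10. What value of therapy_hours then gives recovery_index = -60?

therapy_hours = -2

With infusion_rate held at 4:
Intervening on therapy_hours fixes its value directly, overriding its dependence on dose.
Substituting into the uptake equation gives uptake = -3*therapy_hours + 6.
recovery_index becomes 7*therapy_hours - 46.
Solve 7*therapy_hours - 46 = -60: therapy_hours = (-60 + 46) / 7 = -2.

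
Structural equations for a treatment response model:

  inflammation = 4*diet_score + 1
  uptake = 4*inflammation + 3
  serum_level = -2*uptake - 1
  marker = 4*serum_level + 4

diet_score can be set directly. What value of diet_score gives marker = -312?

diet_score = 2

Substituting into the uptake equation gives uptake = 16*diet_score + 7.
Substituting into the serum_level equation gives serum_level = -32*diet_score - 15.
Substituting into the marker equation gives marker = -128*diet_score - 56.
Solve -128*diet_score - 56 = -312: diet_score = (-312 + 56) / -128 = 2.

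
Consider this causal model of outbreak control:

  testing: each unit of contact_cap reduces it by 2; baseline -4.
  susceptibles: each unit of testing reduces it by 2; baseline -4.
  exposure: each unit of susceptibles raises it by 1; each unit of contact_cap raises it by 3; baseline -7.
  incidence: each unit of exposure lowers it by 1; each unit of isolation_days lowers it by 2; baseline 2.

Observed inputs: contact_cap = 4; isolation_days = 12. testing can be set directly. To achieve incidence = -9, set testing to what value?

Intervening on testing fixes its value directly, overriding its dependence on contact_cap.
Substituting into the exposure equation gives exposure = -2*testing + 1.
So incidence = 2*testing - 23.
Solve 2*testing - 23 = -9: testing = (-9 + 23) / 2 = 7.

testing = 7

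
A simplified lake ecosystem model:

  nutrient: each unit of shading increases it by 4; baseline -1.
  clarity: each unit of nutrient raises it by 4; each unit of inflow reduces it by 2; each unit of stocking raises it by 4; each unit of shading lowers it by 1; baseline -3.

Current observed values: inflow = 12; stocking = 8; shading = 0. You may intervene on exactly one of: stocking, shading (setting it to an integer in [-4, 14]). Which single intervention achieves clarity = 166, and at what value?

set shading = 11

Intervening on stocking: clarity = 4*stocking - 31. Reaching 166 requires stocking = 197/4, not an integer.
Intervening on shading: with other inputs at their observed values, clarity = 15*shading + 1. Solving for 166 gives shading = 11, within [-4, 14].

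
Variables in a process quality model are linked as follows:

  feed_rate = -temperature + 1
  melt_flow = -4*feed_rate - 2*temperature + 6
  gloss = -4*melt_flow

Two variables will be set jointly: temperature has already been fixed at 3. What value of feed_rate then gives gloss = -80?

feed_rate = -5

With temperature held at 3:
Intervening on feed_rate fixes its value directly, overriding its dependence on temperature.
Substituting into the melt_flow equation gives melt_flow = -4*feed_rate.
Substituting into the gloss equation gives gloss = 16*feed_rate.
Solve 16*feed_rate = -80: feed_rate = -80 / 16 = -5.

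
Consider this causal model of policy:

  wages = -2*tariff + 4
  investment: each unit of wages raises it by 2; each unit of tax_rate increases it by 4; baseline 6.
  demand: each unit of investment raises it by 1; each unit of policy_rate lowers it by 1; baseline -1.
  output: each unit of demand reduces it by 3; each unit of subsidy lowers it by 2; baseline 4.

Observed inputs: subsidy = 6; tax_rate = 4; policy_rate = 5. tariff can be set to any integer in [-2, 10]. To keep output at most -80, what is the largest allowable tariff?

Substituting into the investment equation gives investment = -4*tariff + 30.
So demand = -4*tariff + 24.
So output = 12*tariff - 80.
Require 12*tariff - 80 ≤ -80, so tariff ≤ 0.
The largest integer in [-2, 10] satisfying this is 0.

tariff = 0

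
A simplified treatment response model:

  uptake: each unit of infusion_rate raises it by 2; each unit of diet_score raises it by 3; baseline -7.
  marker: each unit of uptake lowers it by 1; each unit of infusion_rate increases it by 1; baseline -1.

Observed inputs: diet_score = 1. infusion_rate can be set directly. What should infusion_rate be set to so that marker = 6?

Substituting into the uptake equation gives uptake = 2*infusion_rate - 4.
Substituting into the marker equation gives marker = -infusion_rate + 3.
Solve -infusion_rate + 3 = 6: infusion_rate = (6 - 3) / -1 = -3.

infusion_rate = -3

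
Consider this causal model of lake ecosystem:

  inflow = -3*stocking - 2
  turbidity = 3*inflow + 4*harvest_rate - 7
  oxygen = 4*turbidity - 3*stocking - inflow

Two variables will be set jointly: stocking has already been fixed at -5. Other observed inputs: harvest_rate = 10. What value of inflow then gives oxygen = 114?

inflow = -3

With stocking held at -5:
Intervening on inflow fixes its value directly, overriding its dependence on stocking.
Substituting into the turbidity equation gives turbidity = 3*inflow + 33.
Substituting into the oxygen equation gives oxygen = 11*inflow + 147.
Solve 11*inflow + 147 = 114: inflow = (114 - 147) / 11 = -3.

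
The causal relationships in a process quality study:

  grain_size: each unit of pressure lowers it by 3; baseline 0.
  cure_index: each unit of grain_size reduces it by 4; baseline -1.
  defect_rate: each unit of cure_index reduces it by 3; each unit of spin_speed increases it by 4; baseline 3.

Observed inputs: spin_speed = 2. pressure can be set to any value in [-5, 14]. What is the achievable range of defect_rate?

Substituting into the cure_index equation gives cure_index = 12*pressure - 1.
Substituting into the defect_rate equation gives defect_rate = -36*pressure + 14.
Linear in pressure, so extremes are at the endpoints: pressure = -5 gives defect_rate = 194; pressure = 14 gives defect_rate = -490.

-490 to 194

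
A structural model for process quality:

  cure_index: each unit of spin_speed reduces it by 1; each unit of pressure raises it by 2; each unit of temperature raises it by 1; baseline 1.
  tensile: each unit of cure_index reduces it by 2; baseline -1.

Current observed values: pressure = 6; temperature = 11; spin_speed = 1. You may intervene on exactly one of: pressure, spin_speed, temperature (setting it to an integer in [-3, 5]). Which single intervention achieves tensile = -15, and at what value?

set pressure = -2

Intervening on pressure: with other inputs at their observed values, tensile = -4*pressure - 23. Solving for -15 gives pressure = -2, within [-3, 5].
Intervening on spin_speed: tensile = 2*spin_speed - 49. Reaching -15 requires spin_speed = 17, outside [-3, 5].
Intervening on temperature: tensile = -2*temperature - 25. Reaching -15 requires temperature = -5, outside [-3, 5].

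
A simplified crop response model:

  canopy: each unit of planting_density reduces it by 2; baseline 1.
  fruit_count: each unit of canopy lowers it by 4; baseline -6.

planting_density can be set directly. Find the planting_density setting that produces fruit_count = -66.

planting_density = -7

Substituting into the fruit_count equation gives fruit_count = 8*planting_density - 10.
Solve 8*planting_density - 10 = -66: planting_density = (-66 + 10) / 8 = -7.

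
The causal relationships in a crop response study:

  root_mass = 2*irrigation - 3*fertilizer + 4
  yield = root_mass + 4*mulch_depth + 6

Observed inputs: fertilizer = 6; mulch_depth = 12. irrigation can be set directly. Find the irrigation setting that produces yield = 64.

Substituting into the root_mass equation gives root_mass = 2*irrigation - 14.
So yield = 2*irrigation + 40.
Solve 2*irrigation + 40 = 64: irrigation = (64 - 40) / 2 = 12.

irrigation = 12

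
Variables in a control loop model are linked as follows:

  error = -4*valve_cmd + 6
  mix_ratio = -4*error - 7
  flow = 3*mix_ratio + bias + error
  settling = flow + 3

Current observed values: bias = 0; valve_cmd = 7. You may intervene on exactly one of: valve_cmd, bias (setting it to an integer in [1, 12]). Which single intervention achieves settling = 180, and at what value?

set valve_cmd = 6

Intervening on valve_cmd: with other inputs at their observed values, settling = 44*valve_cmd - 84. Solving for 180 gives valve_cmd = 6, within [1, 12].
Intervening on bias: settling = bias + 224. Reaching 180 requires bias = -44, outside [1, 12].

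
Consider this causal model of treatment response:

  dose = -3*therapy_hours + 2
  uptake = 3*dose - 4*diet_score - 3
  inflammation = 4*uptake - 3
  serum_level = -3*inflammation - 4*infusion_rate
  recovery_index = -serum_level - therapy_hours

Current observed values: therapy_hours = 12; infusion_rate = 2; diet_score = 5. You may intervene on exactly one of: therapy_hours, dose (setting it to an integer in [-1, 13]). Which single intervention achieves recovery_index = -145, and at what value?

set dose = 4

Intervening on therapy_hours: recovery_index = -109*therapy_hours - 205. Reaching -145 requires therapy_hours = -60/109, not an integer.
Intervening on dose: with other inputs at their observed values, recovery_index = 36*dose - 289. Solving for -145 gives dose = 4, within [-1, 13].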